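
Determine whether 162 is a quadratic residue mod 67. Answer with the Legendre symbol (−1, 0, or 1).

First reduce: 162 ≡ 28 (mod 67).
Pull out 2^2: since 67 ≡ 3 (mod 8), (2/67) = -1, so (2/67)^2 = +1.
Reciprocity: 7 ≡ 3 and 67 ≡ 3 (mod 4), so (7/67) = −(67/7).
Reduce top mod 7: now compute (4/7).
Pull out 2^2: since 7 ≡ 7 (mod 8), (2/7) = +1, so (2/7)^2 = +1.
Reached (1/7) = 1. Collecting the sign flips along the way, the symbol is -1.

-1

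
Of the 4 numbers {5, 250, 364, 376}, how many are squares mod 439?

(5/439) = +1 → QR.
(250/439) = +1 → QR.
(364/439) = +1 → QR.
(376/439) = -1 → non-residue.
Total quadratic residues among the 4: 3.

3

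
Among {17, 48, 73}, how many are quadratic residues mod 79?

1

(17/79) = -1 → non-residue.
(48/79) = -1 → non-residue.
(73/79) = +1 → QR.
Total quadratic residues among the 3: 1.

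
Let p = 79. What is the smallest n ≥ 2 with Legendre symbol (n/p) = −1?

(2/79) = +1, so 2 is a residue.
(3/79) = −1, so 3 is the smallest positive non-residue mod 79.

3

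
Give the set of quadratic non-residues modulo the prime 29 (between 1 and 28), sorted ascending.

2,3,8,10,11,12,14,15,17,18,19,21,26,27

Square k = 1,…,14 (k and 29−k give the same square):
1²=1, 2²=4, 3²=9, 4²=16, 5²=25, 6²≡7, 7²≡20, 8²≡6, 9²≡23, 10²≡13, 11²≡5, 12²≡28, 13²≡24, 14²≡22 (mod 29).
The residues are {1, 4, 5, 6, 7, 9, 13, 16, 20, 22, 23, 24, 25, 28}; the non-residues are the remaining 14 nonzero classes.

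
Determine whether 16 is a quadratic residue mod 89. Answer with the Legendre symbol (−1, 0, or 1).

Euler's criterion: (16/89) ≡ 16^44 (mod 89).
16^2 ≡ 78 (mod 89)
16^4 ≡ 32 (mod 89)
16^8 ≡ 45 (mod 89)
16^16 ≡ 67 (mod 89)
16^32 ≡ 39 (mod 89)
16^44 = 16^(32+8+4) ≡ 1 (mod 89).
Result is 1, so (16/89) = 1.

1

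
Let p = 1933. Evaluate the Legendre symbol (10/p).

Pull out 2: since 1933 ≡ 5 (mod 8), (2/1933) = -1.
Reciprocity: 5 ≡ 1 and 1933 ≡ 1 (mod 4), so (5/1933) = +(1933/5).
Reduce top mod 5: now compute (3/5).
Reciprocity: 3 ≡ 3 and 5 ≡ 1 (mod 4), so (3/5) = +(5/3).
Reduce top mod 3: now compute (2/3).
Pull out 2: since 3 ≡ 3 (mod 8), (2/3) = -1.
Reached (1/3) = 1. Collecting the sign flips along the way, the symbol is +1.

1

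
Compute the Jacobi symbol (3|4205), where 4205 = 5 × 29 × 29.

-1

Reciprocity: 3 ≡ 3 and 4205 ≡ 1 (mod 4), so (3/4205) = +(4205/3).
Reduce top mod 3: now compute (2/3).
Pull out 2: since 3 ≡ 3 (mod 8), (2/3) = -1.
Reached (1/3) = 1. Collecting the sign flips along the way, the symbol is -1.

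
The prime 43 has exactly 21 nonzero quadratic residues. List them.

Square k = 1,…,21 (k and 43−k give the same square):
1²=1, 2²=4, 3²=9, 4²=16, 5²=25, 6²=36, 7²≡6, 8²≡21, 9²≡38, 10²≡14, 11²≡35, 12²≡15, 13²≡40, 14²≡24, 15²≡10, 16²≡41, 17²≡31, 18²≡23, 19²≡17, 20²≡13, 21²≡11 (mod 43).
So the quadratic residues mod 43 are {1, 4, 6, 9, 10, 11, 13, 14, 15, 16, 17, 21, 23, 24, 25, 31, 35, 36, 38, 40, 41}.

1 4 6 9 10 11 13 14 15 16 17 21 23 24 25 31 35 36 38 40 41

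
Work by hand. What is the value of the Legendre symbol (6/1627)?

Pull out 2: since 1627 ≡ 3 (mod 8), (2/1627) = -1.
Reciprocity: 3 ≡ 3 and 1627 ≡ 3 (mod 4), so (3/1627) = −(1627/3).
Reduce top mod 3: now compute (1/3).
Reached (1/3) = 1. Collecting the sign flips along the way, the symbol is +1.

1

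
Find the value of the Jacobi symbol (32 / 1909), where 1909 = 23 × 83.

-1

Pull out 2^5: since 1909 ≡ 5 (mod 8), (2/1909) = -1, so (2/1909)^5 = -1.
Reached (1/1909) = 1. Collecting the sign flips along the way, the symbol is -1.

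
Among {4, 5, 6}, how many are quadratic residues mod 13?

(4/13) = +1 → QR.
(5/13) = -1 → non-residue.
(6/13) = -1 → non-residue.
Total quadratic residues among the 3: 1.

1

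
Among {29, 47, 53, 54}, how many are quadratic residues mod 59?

2

(29/59) = +1 → QR.
(47/59) = -1 → non-residue.
(53/59) = +1 → QR.
(54/59) = -1 → non-residue.
Total quadratic residues among the 4: 2.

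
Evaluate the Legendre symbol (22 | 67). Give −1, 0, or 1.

1

Euler's criterion: (22/67) ≡ 22^33 (mod 67).
22^2 ≡ 15 (mod 67)
22^4 ≡ 24 (mod 67)
22^8 ≡ 40 (mod 67)
22^16 ≡ 59 (mod 67)
22^32 ≡ 64 (mod 67)
22^33 = 22^(32+1) ≡ 1 (mod 67).
Result is 1, so (22/67) = 1.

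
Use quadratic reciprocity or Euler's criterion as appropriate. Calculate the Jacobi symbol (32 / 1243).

Pull out 2^5: since 1243 ≡ 3 (mod 8), (2/1243) = -1, so (2/1243)^5 = -1.
Reached (1/1243) = 1. Collecting the sign flips along the way, the symbol is -1.

-1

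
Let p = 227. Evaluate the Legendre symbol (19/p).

1

Reciprocity: 19 ≡ 3 and 227 ≡ 3 (mod 4), so (19/227) = −(227/19).
Reduce top mod 19: now compute (18/19).
Pull out 2: since 19 ≡ 3 (mod 8), (2/19) = -1.
Reciprocity: 9 ≡ 1 and 19 ≡ 3 (mod 4), so (9/19) = +(19/9).
Reduce top mod 9: now compute (1/9).
Reached (1/9) = 1. Collecting the sign flips along the way, the symbol is +1.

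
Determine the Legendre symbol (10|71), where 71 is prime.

Euler's criterion: (10/71) ≡ 10^35 (mod 71).
10^2 ≡ 29 (mod 71)
10^4 ≡ 60 (mod 71)
10^8 ≡ 50 (mod 71)
10^16 ≡ 15 (mod 71)
10^32 ≡ 12 (mod 71)
10^35 = 10^(32+2+1) ≡ 1 (mod 71).
Result is 1, so (10/71) = 1.

1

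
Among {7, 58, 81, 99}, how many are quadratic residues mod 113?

(7/113) = +1 → QR.
(58/113) = -1 → non-residue.
(81/113) = +1 → QR.
(99/113) = +1 → QR.
Total quadratic residues among the 4: 3.

3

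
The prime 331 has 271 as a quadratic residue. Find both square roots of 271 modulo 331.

Since 331 ≡ 3 (mod 4), a square root of 271 is 271^((331+1)/4) = 271^83 mod 331.
Repeated squaring: 271^2≡290, 271^4≡26, 271^8≡14, 271^16≡196, 271^32≡20, 271^64≡69 (mod 331).
271^83 = 271^(64+16+2+1) ≡ 230 (mod 331).
Check: 230² = 52900 ≡ 271 (mod 331). The two roots are 101 and 230.

101, 230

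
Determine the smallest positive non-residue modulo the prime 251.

2

(2/251) = −1, so 2 is the smallest positive non-residue mod 251.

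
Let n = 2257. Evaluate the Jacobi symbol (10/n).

-1

Pull out 2: since 2257 ≡ 1 (mod 8), (2/2257) = +1.
Reciprocity: 5 ≡ 1 and 2257 ≡ 1 (mod 4), so (5/2257) = +(2257/5).
Reduce top mod 5: now compute (2/5).
Pull out 2: since 5 ≡ 5 (mod 8), (2/5) = -1.
Reached (1/5) = 1. Collecting the sign flips along the way, the symbol is -1.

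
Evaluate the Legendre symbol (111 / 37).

First reduce: 111 ≡ 0 (mod 37).
Top reduces to 0: gcd > 1, so the symbol is 0.

0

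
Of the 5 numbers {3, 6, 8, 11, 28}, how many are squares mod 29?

2

(3/29) = -1 → non-residue.
(6/29) = +1 → QR.
(8/29) = -1 → non-residue.
(11/29) = -1 → non-residue.
(28/29) = +1 → QR.
Total quadratic residues among the 5: 2.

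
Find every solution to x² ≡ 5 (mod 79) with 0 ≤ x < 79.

Since 79 ≡ 3 (mod 4), a square root of 5 is 5^((79+1)/4) = 5^20 mod 79.
Repeated squaring: 5^2≡25, 5^4≡72, 5^8≡49, 5^16≡31 (mod 79).
5^20 = 5^(16+4) ≡ 20 (mod 79).
Check: 20² = 400 ≡ 5 (mod 79). The two roots are 20 and 59.

20, 59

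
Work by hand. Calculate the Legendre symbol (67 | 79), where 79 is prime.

1

Euler's criterion: (67/79) ≡ 67^39 (mod 79).
67^2 ≡ 65 (mod 79)
67^4 ≡ 38 (mod 79)
67^8 ≡ 22 (mod 79)
67^16 ≡ 10 (mod 79)
67^32 ≡ 21 (mod 79)
67^39 = 67^(32+4+2+1) ≡ 1 (mod 79).
Result is 1, so (67/79) = 1.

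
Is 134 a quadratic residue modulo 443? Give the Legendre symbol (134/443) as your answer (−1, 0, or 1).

-1

Pull out 2: since 443 ≡ 3 (mod 8), (2/443) = -1.
Reciprocity: 67 ≡ 3 and 443 ≡ 3 (mod 4), so (67/443) = −(443/67).
Reduce top mod 67: now compute (41/67).
Reciprocity: 41 ≡ 1 and 67 ≡ 3 (mod 4), so (41/67) = +(67/41).
Reduce top mod 41: now compute (26/41).
Pull out 2: since 41 ≡ 1 (mod 8), (2/41) = +1.
Reciprocity: 13 ≡ 1 and 41 ≡ 1 (mod 4), so (13/41) = +(41/13).
Reduce top mod 13: now compute (2/13).
Pull out 2: since 13 ≡ 5 (mod 8), (2/13) = -1.
Reached (1/13) = 1. Collecting the sign flips along the way, the symbol is -1.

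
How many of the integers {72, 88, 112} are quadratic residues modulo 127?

(72/127) = +1 → QR.
(88/127) = +1 → QR.
(112/127) = -1 → non-residue.
Total quadratic residues among the 3: 2.

2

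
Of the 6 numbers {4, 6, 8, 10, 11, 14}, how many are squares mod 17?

(4/17) = +1 → QR.
(6/17) = -1 → non-residue.
(8/17) = +1 → QR.
(10/17) = -1 → non-residue.
(11/17) = -1 → non-residue.
(14/17) = -1 → non-residue.
Total quadratic residues among the 6: 2.

2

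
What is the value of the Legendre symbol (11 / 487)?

-1

Euler's criterion: (11/487) ≡ 11^243 (mod 487).
11^2 ≡ 121 (mod 487)
11^4 ≡ 31 (mod 487)
11^8 ≡ 474 (mod 487)
11^16 ≡ 169 (mod 487)
11^32 ≡ 315 (mod 487)
11^64 ≡ 364 (mod 487)
11^128 ≡ 32 (mod 487)
11^243 = 11^(128+64+32+16+2+1) ≡ 486 (mod 487).
Result is 486 ≡ −1, so (11/487) = −1.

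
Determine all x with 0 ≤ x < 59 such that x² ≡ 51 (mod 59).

Since 59 ≡ 3 (mod 4), a square root of 51 is 51^((59+1)/4) = 51^15 mod 59.
Repeated squaring: 51^2≡5, 51^4≡25, 51^8≡35 (mod 59).
51^15 = 51^(8+4+2+1) ≡ 46 (mod 59).
Check: 46² = 2116 ≡ 51 (mod 59). The two roots are 13 and 46.

13, 46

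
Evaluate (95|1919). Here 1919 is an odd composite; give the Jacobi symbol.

Reciprocity: 95 ≡ 3 and 1919 ≡ 3 (mod 4), so (95/1919) = −(1919/95).
Reduce top mod 95: now compute (19/95).
Reciprocity: 19 ≡ 3 and 95 ≡ 3 (mod 4), so (19/95) = −(95/19).
Reduce top mod 19: now compute (0/19).
Top reduces to 0: gcd > 1, so the symbol is 0.

0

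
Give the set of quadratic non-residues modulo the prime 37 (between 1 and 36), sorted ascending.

Square k = 1,…,18 (k and 37−k give the same square):
1²=1, 2²=4, 3²=9, 4²=16, 5²=25, 6²=36, 7²≡12, 8²≡27, 9²≡7, 10²≡26, 11²≡10, 12²≡33, 13²≡21, 14²≡11, 15²≡3, 16²≡34, 17²≡30, 18²≡28 (mod 37).
The residues are {1, 3, 4, 7, 9, 10, 11, 12, 16, 21, 25, 26, 27, 28, 30, 33, 34, 36}; the non-residues are the remaining 18 nonzero classes.

2, 5, 6, 8, 13, 14, 15, 17, 18, 19, 20, 22, 23, 24, 29, 31, 32, 35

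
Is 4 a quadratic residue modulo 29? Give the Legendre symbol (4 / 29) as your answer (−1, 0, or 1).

1

Pull out 2^2: since 29 ≡ 5 (mod 8), (2/29) = -1, so (2/29)^2 = +1.
Reached (1/29) = 1. Collecting the sign flips along the way, the symbol is +1.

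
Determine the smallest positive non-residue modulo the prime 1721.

(2/1721) = +1, so 2 is a residue.
(3/1721) = −1, so 3 is the smallest positive non-residue mod 1721.

3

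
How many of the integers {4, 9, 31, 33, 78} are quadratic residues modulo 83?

(4/83) = +1 → QR.
(9/83) = +1 → QR.
(31/83) = +1 → QR.
(33/83) = +1 → QR.
(78/83) = +1 → QR.
Total quadratic residues among the 5: 5.

5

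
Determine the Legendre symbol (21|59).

1

Euler's criterion: (21/59) ≡ 21^29 (mod 59).
21^2 ≡ 28 (mod 59)
21^4 ≡ 17 (mod 59)
21^8 ≡ 53 (mod 59)
21^16 ≡ 36 (mod 59)
21^29 = 21^(16+8+4+1) ≡ 1 (mod 59).
Result is 1, so (21/59) = 1.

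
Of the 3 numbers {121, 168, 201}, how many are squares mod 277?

(121/277) = +1 → QR.
(168/277) = -1 → non-residue.
(201/277) = +1 → QR.
Total quadratic residues among the 3: 2.

2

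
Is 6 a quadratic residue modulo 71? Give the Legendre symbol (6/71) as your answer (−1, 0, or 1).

Pull out 2: since 71 ≡ 7 (mod 8), (2/71) = +1.
Reciprocity: 3 ≡ 3 and 71 ≡ 3 (mod 4), so (3/71) = −(71/3).
Reduce top mod 3: now compute (2/3).
Pull out 2: since 3 ≡ 3 (mod 8), (2/3) = -1.
Reached (1/3) = 1. Collecting the sign flips along the way, the symbol is +1.

1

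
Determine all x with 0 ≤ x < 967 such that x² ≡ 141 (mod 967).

218, 749

Since 967 ≡ 3 (mod 4), a square root of 141 is 141^((967+1)/4) = 141^242 mod 967.
Repeated squaring: 141^2≡541, 141^4≡647, 141^8≡865, 141^16≡734, 141^32≡137, 141^64≡396, 141^128≡162 (mod 967).
141^242 = 141^(128+64+32+16+2) ≡ 749 (mod 967).
Check: 749² = 561001 ≡ 141 (mod 967). The two roots are 218 and 749.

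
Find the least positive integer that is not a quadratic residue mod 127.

(2/127) = +1, so 2 is a residue.
(3/127) = −1, so 3 is the smallest positive non-residue mod 127.

3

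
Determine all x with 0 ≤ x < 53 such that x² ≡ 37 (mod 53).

53 ≡ 1 (mod 4), so we find a root by search.
Trying successive values, 14² = 196 ≡ 37 (mod 53). The other root is 53 − 14 = 39.

14, 39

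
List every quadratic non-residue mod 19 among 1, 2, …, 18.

Square k = 1,…,9 (k and 19−k give the same square):
1²=1, 2²=4, 3²=9, 4²=16, 5²≡6, 6²≡17, 7²≡11, 8²≡7, 9²≡5 (mod 19).
The residues are {1, 4, 5, 6, 7, 9, 11, 16, 17}; the non-residues are the remaining 9 nonzero classes.

2 3 8 10 12 13 14 15 18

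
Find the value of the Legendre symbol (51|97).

-1

Euler's criterion: (51/97) ≡ 51^48 (mod 97).
51^2 ≡ 79 (mod 97)
51^4 ≡ 33 (mod 97)
51^8 ≡ 22 (mod 97)
51^16 ≡ 96 (mod 97)
51^32 ≡ 1 (mod 97)
51^48 = 51^(32+16) ≡ 96 (mod 97).
Result is 96 ≡ −1, so (51/97) = −1.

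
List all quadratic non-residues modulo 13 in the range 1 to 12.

2, 5, 6, 7, 8, 11

Square k = 1,…,6 (k and 13−k give the same square):
1²=1, 2²=4, 3²=9, 4²≡3, 5²≡12, 6²≡10 (mod 13).
The residues are {1, 3, 4, 9, 10, 12}; the non-residues are the remaining 6 nonzero classes.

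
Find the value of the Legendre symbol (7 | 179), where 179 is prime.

Reciprocity: 7 ≡ 3 and 179 ≡ 3 (mod 4), so (7/179) = −(179/7).
Reduce top mod 7: now compute (4/7).
Pull out 2^2: since 7 ≡ 7 (mod 8), (2/7) = +1, so (2/7)^2 = +1.
Reached (1/7) = 1. Collecting the sign flips along the way, the symbol is -1.

-1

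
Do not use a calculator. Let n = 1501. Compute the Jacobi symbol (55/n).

1

Reciprocity: 55 ≡ 3 and 1501 ≡ 1 (mod 4), so (55/1501) = +(1501/55).
Reduce top mod 55: now compute (16/55).
Pull out 2^4: since 55 ≡ 7 (mod 8), (2/55) = +1, so (2/55)^4 = +1.
Reached (1/55) = 1. Collecting the sign flips along the way, the symbol is +1.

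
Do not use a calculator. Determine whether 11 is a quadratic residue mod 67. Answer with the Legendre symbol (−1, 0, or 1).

-1

Euler's criterion: (11/67) ≡ 11^33 (mod 67).
11^2 ≡ 54 (mod 67)
11^4 ≡ 35 (mod 67)
11^8 ≡ 19 (mod 67)
11^16 ≡ 26 (mod 67)
11^32 ≡ 6 (mod 67)
11^33 = 11^(32+1) ≡ 66 (mod 67).
Result is 66 ≡ −1, so (11/67) = −1.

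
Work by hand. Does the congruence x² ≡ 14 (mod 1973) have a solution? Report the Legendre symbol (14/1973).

1

Pull out 2: since 1973 ≡ 5 (mod 8), (2/1973) = -1.
Reciprocity: 7 ≡ 3 and 1973 ≡ 1 (mod 4), so (7/1973) = +(1973/7).
Reduce top mod 7: now compute (6/7).
Pull out 2: since 7 ≡ 7 (mod 8), (2/7) = +1.
Reciprocity: 3 ≡ 3 and 7 ≡ 3 (mod 4), so (3/7) = −(7/3).
Reduce top mod 3: now compute (1/3).
Reached (1/3) = 1. Collecting the sign flips along the way, the symbol is +1.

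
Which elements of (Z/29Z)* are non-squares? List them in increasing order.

Square k = 1,…,14 (k and 29−k give the same square):
1²=1, 2²=4, 3²=9, 4²=16, 5²=25, 6²≡7, 7²≡20, 8²≡6, 9²≡23, 10²≡13, 11²≡5, 12²≡28, 13²≡24, 14²≡22 (mod 29).
The residues are {1, 4, 5, 6, 7, 9, 13, 16, 20, 22, 23, 24, 25, 28}; the non-residues are the remaining 14 nonzero classes.

2,3,8,10,11,12,14,15,17,18,19,21,26,27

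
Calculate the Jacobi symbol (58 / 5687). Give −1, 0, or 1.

-1

Pull out 2: since 5687 ≡ 7 (mod 8), (2/5687) = +1.
Reciprocity: 29 ≡ 1 and 5687 ≡ 3 (mod 4), so (29/5687) = +(5687/29).
Reduce top mod 29: now compute (3/29).
Reciprocity: 3 ≡ 3 and 29 ≡ 1 (mod 4), so (3/29) = +(29/3).
Reduce top mod 3: now compute (2/3).
Pull out 2: since 3 ≡ 3 (mod 8), (2/3) = -1.
Reached (1/3) = 1. Collecting the sign flips along the way, the symbol is -1.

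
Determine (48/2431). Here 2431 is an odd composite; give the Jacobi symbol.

-1

Pull out 2^4: since 2431 ≡ 7 (mod 8), (2/2431) = +1, so (2/2431)^4 = +1.
Reciprocity: 3 ≡ 3 and 2431 ≡ 3 (mod 4), so (3/2431) = −(2431/3).
Reduce top mod 3: now compute (1/3).
Reached (1/3) = 1. Collecting the sign flips along the way, the symbol is -1.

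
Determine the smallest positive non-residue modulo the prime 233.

(2/233) = +1, so 2 is a residue.
(3/233) = −1, so 3 is the smallest positive non-residue mod 233.

3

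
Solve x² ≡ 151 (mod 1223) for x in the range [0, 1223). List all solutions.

136, 1087

Since 1223 ≡ 3 (mod 4), a square root of 151 is 151^((1223+1)/4) = 151^306 mod 1223.
Repeated squaring: 151^2≡787, 151^4≡531, 151^8≡671, 151^16≡177, 151^32≡754, 151^64≡1044, 151^128≡243, 151^256≡345 (mod 1223).
151^306 = 151^(256+32+16+2) ≡ 136 (mod 1223).
Check: 136² = 18496 ≡ 151 (mod 1223). The two roots are 136 and 1087.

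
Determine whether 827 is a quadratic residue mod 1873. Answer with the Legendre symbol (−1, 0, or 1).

1

Reciprocity: 827 ≡ 3 and 1873 ≡ 1 (mod 4), so (827/1873) = +(1873/827).
Reduce top mod 827: now compute (219/827).
Reciprocity: 219 ≡ 3 and 827 ≡ 3 (mod 4), so (219/827) = −(827/219).
Reduce top mod 219: now compute (170/219).
Pull out 2: since 219 ≡ 3 (mod 8), (2/219) = -1.
Reciprocity: 85 ≡ 1 and 219 ≡ 3 (mod 4), so (85/219) = +(219/85).
Reduce top mod 85: now compute (49/85).
Reciprocity: 49 ≡ 1 and 85 ≡ 1 (mod 4), so (49/85) = +(85/49).
Reduce top mod 49: now compute (36/49).
Pull out 2^2: since 49 ≡ 1 (mod 8), (2/49) = +1, so (2/49)^2 = +1.
Reciprocity: 9 ≡ 1 and 49 ≡ 1 (mod 4), so (9/49) = +(49/9).
Reduce top mod 9: now compute (4/9).
Pull out 2^2: since 9 ≡ 1 (mod 8), (2/9) = +1, so (2/9)^2 = +1.
Reached (1/9) = 1. Collecting the sign flips along the way, the symbol is +1.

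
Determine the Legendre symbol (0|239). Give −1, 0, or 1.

0

Top reduces to 0: gcd > 1, so the symbol is 0.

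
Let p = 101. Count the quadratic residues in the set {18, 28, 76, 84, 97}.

3

(18/101) = -1 → non-residue.
(28/101) = -1 → non-residue.
(76/101) = +1 → QR.
(84/101) = +1 → QR.
(97/101) = +1 → QR.
Total quadratic residues among the 5: 3.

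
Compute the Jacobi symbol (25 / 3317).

1

Reciprocity: 25 ≡ 1 and 3317 ≡ 1 (mod 4), so (25/3317) = +(3317/25).
Reduce top mod 25: now compute (17/25).
Reciprocity: 17 ≡ 1 and 25 ≡ 1 (mod 4), so (17/25) = +(25/17).
Reduce top mod 17: now compute (8/17).
Pull out 2^3: since 17 ≡ 1 (mod 8), (2/17) = +1, so (2/17)^3 = +1.
Reached (1/17) = 1. Collecting the sign flips along the way, the symbol is +1.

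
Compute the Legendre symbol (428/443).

Euler's criterion: (428/443) ≡ 428^221 (mod 443).
428^2 ≡ 225 (mod 443)
428^4 ≡ 123 (mod 443)
428^8 ≡ 67 (mod 443)
428^16 ≡ 59 (mod 443)
428^32 ≡ 380 (mod 443)
428^64 ≡ 425 (mod 443)
428^128 ≡ 324 (mod 443)
428^221 = 428^(128+64+16+8+4+1) ≡ 1 (mod 443).
Result is 1, so (428/443) = 1.

1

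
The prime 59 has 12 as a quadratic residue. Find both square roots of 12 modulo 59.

Since 59 ≡ 3 (mod 4), a square root of 12 is 12^((59+1)/4) = 12^15 mod 59.
Repeated squaring: 12^2≡26, 12^4≡27, 12^8≡21 (mod 59).
12^15 = 12^(8+4+2+1) ≡ 22 (mod 59).
Check: 22² = 484 ≡ 12 (mod 59). The two roots are 22 and 37.

22, 37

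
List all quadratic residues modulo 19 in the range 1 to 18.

1, 4, 5, 6, 7, 9, 11, 16, 17

Square k = 1,…,9 (k and 19−k give the same square):
1²=1, 2²=4, 3²=9, 4²=16, 5²≡6, 6²≡17, 7²≡11, 8²≡7, 9²≡5 (mod 19).
So the quadratic residues mod 19 are {1, 4, 5, 6, 7, 9, 11, 16, 17}.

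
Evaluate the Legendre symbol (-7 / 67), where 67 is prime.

Euler's criterion: (-7/67) ≡ 60^33 (mod 67).
60^2 ≡ 49 (mod 67)
60^4 ≡ 56 (mod 67)
60^8 ≡ 54 (mod 67)
60^16 ≡ 35 (mod 67)
60^32 ≡ 19 (mod 67)
60^33 = 60^(32+1) ≡ 1 (mod 67).
Result is 1, so (-7/67) = 1.

1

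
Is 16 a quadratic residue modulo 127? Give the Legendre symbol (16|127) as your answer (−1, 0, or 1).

Euler's criterion: (16/127) ≡ 16^63 (mod 127).
16^2 ≡ 2 (mod 127)
16^4 ≡ 4 (mod 127)
16^8 ≡ 16 (mod 127)
16^16 ≡ 2 (mod 127)
16^32 ≡ 4 (mod 127)
16^63 = 16^(32+16+8+4+2+1) ≡ 1 (mod 127).
Result is 1, so (16/127) = 1.

1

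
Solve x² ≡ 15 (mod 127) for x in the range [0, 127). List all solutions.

53, 74

Since 127 ≡ 3 (mod 4), a square root of 15 is 15^((127+1)/4) = 15^32 mod 127.
Repeated squaring: 15^2≡98, 15^4≡79, 15^8≡18, 15^16≡70, 15^32≡74 (mod 127).
15^32 = 15^(32) ≡ 74 (mod 127).
Check: 74² = 5476 ≡ 15 (mod 127). The two roots are 53 and 74.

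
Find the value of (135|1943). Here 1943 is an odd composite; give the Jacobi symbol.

-1

Reciprocity: 135 ≡ 3 and 1943 ≡ 3 (mod 4), so (135/1943) = −(1943/135).
Reduce top mod 135: now compute (53/135).
Reciprocity: 53 ≡ 1 and 135 ≡ 3 (mod 4), so (53/135) = +(135/53).
Reduce top mod 53: now compute (29/53).
Reciprocity: 29 ≡ 1 and 53 ≡ 1 (mod 4), so (29/53) = +(53/29).
Reduce top mod 29: now compute (24/29).
Pull out 2^3: since 29 ≡ 5 (mod 8), (2/29) = -1, so (2/29)^3 = -1.
Reciprocity: 3 ≡ 3 and 29 ≡ 1 (mod 4), so (3/29) = +(29/3).
Reduce top mod 3: now compute (2/3).
Pull out 2: since 3 ≡ 3 (mod 8), (2/3) = -1.
Reached (1/3) = 1. Collecting the sign flips along the way, the symbol is -1.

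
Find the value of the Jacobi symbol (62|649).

-1

Pull out 2: since 649 ≡ 1 (mod 8), (2/649) = +1.
Reciprocity: 31 ≡ 3 and 649 ≡ 1 (mod 4), so (31/649) = +(649/31).
Reduce top mod 31: now compute (29/31).
Reciprocity: 29 ≡ 1 and 31 ≡ 3 (mod 4), so (29/31) = +(31/29).
Reduce top mod 29: now compute (2/29).
Pull out 2: since 29 ≡ 5 (mod 8), (2/29) = -1.
Reached (1/29) = 1. Collecting the sign flips along the way, the symbol is -1.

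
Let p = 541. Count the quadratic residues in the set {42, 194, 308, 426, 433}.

3

(42/541) = -1 → non-residue.
(194/541) = +1 → QR.
(308/541) = -1 → non-residue.
(426/541) = +1 → QR.
(433/541) = +1 → QR.
Total quadratic residues among the 5: 3.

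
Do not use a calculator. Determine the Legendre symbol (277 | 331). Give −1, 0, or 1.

Euler's criterion: (277/331) ≡ 277^165 (mod 331).
277^2 ≡ 268 (mod 331)
277^4 ≡ 328 (mod 331)
277^8 ≡ 9 (mod 331)
277^16 ≡ 81 (mod 331)
277^32 ≡ 272 (mod 331)
277^64 ≡ 171 (mod 331)
277^128 ≡ 113 (mod 331)
277^165 = 277^(128+32+4+1) ≡ 330 (mod 331).
Result is 330 ≡ −1, so (277/331) = −1.

-1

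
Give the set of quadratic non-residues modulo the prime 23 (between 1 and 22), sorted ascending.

5 7 10 11 14 15 17 19 20 21 22

Square k = 1,…,11 (k and 23−k give the same square):
1²=1, 2²=4, 3²=9, 4²=16, 5²≡2, 6²≡13, 7²≡3, 8²≡18, 9²≡12, 10²≡8, 11²≡6 (mod 23).
The residues are {1, 2, 3, 4, 6, 8, 9, 12, 13, 16, 18}; the non-residues are the remaining 11 nonzero classes.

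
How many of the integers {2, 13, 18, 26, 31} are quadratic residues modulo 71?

2

(2/71) = +1 → QR.
(13/71) = -1 → non-residue.
(18/71) = +1 → QR.
(26/71) = -1 → non-residue.
(31/71) = -1 → non-residue.
Total quadratic residues among the 5: 2.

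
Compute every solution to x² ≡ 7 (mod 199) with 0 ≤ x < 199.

87, 112

Since 199 ≡ 3 (mod 4), a square root of 7 is 7^((199+1)/4) = 7^50 mod 199.
Repeated squaring: 7^2≡49, 7^4≡13, 7^8≡169, 7^16≡104, 7^32≡70 (mod 199).
7^50 = 7^(32+16+2) ≡ 112 (mod 199).
Check: 112² = 12544 ≡ 7 (mod 199). The two roots are 87 and 112.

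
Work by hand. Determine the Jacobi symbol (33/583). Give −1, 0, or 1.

Reciprocity: 33 ≡ 1 and 583 ≡ 3 (mod 4), so (33/583) = +(583/33).
Reduce top mod 33: now compute (22/33).
Pull out 2: since 33 ≡ 1 (mod 8), (2/33) = +1.
Reciprocity: 11 ≡ 3 and 33 ≡ 1 (mod 4), so (11/33) = +(33/11).
Reduce top mod 11: now compute (0/11).
Top reduces to 0: gcd > 1, so the symbol is 0.

0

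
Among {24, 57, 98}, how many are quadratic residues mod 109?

(24/109) = -1 → non-residue.
(57/109) = -1 → non-residue.
(98/109) = -1 → non-residue.
Total quadratic residues among the 3: 0.

0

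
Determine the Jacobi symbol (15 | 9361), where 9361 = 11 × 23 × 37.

Reciprocity: 15 ≡ 3 and 9361 ≡ 1 (mod 4), so (15/9361) = +(9361/15).
Reduce top mod 15: now compute (1/15).
Reached (1/15) = 1. Collecting the sign flips along the way, the symbol is +1.

1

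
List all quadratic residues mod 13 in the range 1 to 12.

1,3,4,9,10,12

Square k = 1,…,6 (k and 13−k give the same square):
1²=1, 2²=4, 3²=9, 4²≡3, 5²≡12, 6²≡10 (mod 13).
So the quadratic residues mod 13 are {1, 3, 4, 9, 10, 12}.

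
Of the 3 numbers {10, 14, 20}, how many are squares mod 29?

(10/29) = -1 → non-residue.
(14/29) = -1 → non-residue.
(20/29) = +1 → QR.
Total quadratic residues among the 3: 1.

1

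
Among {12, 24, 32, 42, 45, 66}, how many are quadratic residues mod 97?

4

(12/97) = +1 → QR.
(24/97) = +1 → QR.
(32/97) = +1 → QR.
(42/97) = -1 → non-residue.
(45/97) = -1 → non-residue.
(66/97) = +1 → QR.
Total quadratic residues among the 6: 4.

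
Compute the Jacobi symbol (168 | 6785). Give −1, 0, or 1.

-1

Pull out 2^3: since 6785 ≡ 1 (mod 8), (2/6785) = +1, so (2/6785)^3 = +1.
Reciprocity: 21 ≡ 1 and 6785 ≡ 1 (mod 4), so (21/6785) = +(6785/21).
Reduce top mod 21: now compute (2/21).
Pull out 2: since 21 ≡ 5 (mod 8), (2/21) = -1.
Reached (1/21) = 1. Collecting the sign flips along the way, the symbol is -1.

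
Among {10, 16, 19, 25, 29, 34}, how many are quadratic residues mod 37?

4

(10/37) = +1 → QR.
(16/37) = +1 → QR.
(19/37) = -1 → non-residue.
(25/37) = +1 → QR.
(29/37) = -1 → non-residue.
(34/37) = +1 → QR.
Total quadratic residues among the 6: 4.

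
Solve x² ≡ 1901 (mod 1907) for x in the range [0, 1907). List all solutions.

Since 1907 ≡ 3 (mod 4), a square root of 1901 is 1901^((1907+1)/4) = 1901^477 mod 1907.
Repeated squaring: 1901^2≡36, 1901^4≡1296, 1901^8≡1456, 1901^16≡1259, 1901^32≡364, 1901^64≡913, 1901^128≡210, 1901^256≡239 (mod 1907).
1901^477 = 1901^(256+128+64+16+8+4+1) ≡ 1449 (mod 1907).
Check: 1449² = 2099601 ≡ 1901 (mod 1907). The two roots are 458 and 1449.

458, 1449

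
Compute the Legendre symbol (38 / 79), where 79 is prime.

1

Euler's criterion: (38/79) ≡ 38^39 (mod 79).
38^2 ≡ 22 (mod 79)
38^4 ≡ 10 (mod 79)
38^8 ≡ 21 (mod 79)
38^16 ≡ 46 (mod 79)
38^32 ≡ 62 (mod 79)
38^39 = 38^(32+4+2+1) ≡ 1 (mod 79).
Result is 1, so (38/79) = 1.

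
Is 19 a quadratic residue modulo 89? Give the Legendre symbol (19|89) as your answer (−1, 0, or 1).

-1

Reciprocity: 19 ≡ 3 and 89 ≡ 1 (mod 4), so (19/89) = +(89/19).
Reduce top mod 19: now compute (13/19).
Reciprocity: 13 ≡ 1 and 19 ≡ 3 (mod 4), so (13/19) = +(19/13).
Reduce top mod 13: now compute (6/13).
Pull out 2: since 13 ≡ 5 (mod 8), (2/13) = -1.
Reciprocity: 3 ≡ 3 and 13 ≡ 1 (mod 4), so (3/13) = +(13/3).
Reduce top mod 3: now compute (1/3).
Reached (1/3) = 1. Collecting the sign flips along the way, the symbol is -1.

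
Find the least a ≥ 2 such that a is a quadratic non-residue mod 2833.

5

(2/2833) = +1, so 2 is a residue.
(3/2833) = +1, so 3 is a residue.
(4/2833) = +1, so 4 is a residue.
(5/2833) = −1, so 5 is the smallest positive non-residue mod 2833.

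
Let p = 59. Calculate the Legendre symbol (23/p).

-1

Euler's criterion: (23/59) ≡ 23^29 (mod 59).
23^2 ≡ 57 (mod 59)
23^4 ≡ 4 (mod 59)
23^8 ≡ 16 (mod 59)
23^16 ≡ 20 (mod 59)
23^29 = 23^(16+8+4+1) ≡ 58 (mod 59).
Result is 58 ≡ −1, so (23/59) = −1.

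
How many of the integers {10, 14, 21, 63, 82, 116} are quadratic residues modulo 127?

(10/127) = -1 → non-residue.
(14/127) = -1 → non-residue.
(21/127) = +1 → QR.
(63/127) = -1 → non-residue.
(82/127) = +1 → QR.
(116/127) = -1 → non-residue.
Total quadratic residues among the 6: 2.

2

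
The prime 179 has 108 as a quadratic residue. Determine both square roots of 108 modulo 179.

Since 179 ≡ 3 (mod 4), a square root of 108 is 108^((179+1)/4) = 108^45 mod 179.
Repeated squaring: 108^2≡29, 108^4≡125, 108^8≡52, 108^16≡19, 108^32≡3 (mod 179).
108^45 = 108^(32+8+4+1) ≡ 65 (mod 179).
Check: 65² = 4225 ≡ 108 (mod 179). The two roots are 65 and 114.

65, 114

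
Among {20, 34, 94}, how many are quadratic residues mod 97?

1

(20/97) = -1 → non-residue.
(34/97) = -1 → non-residue.
(94/97) = +1 → QR.
Total quadratic residues among the 3: 1.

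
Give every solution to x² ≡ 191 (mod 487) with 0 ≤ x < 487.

60, 427

Since 487 ≡ 3 (mod 4), a square root of 191 is 191^((487+1)/4) = 191^122 mod 487.
Repeated squaring: 191^2≡443, 191^4≡475, 191^8≡144, 191^16≡282, 191^32≡143, 191^64≡482 (mod 487).
191^122 = 191^(64+32+16+8+2) ≡ 60 (mod 487).
Check: 60² = 3600 ≡ 191 (mod 487). The two roots are 60 and 427.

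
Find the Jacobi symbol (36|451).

1

Pull out 2^2: since 451 ≡ 3 (mod 8), (2/451) = -1, so (2/451)^2 = +1.
Reciprocity: 9 ≡ 1 and 451 ≡ 3 (mod 4), so (9/451) = +(451/9).
Reduce top mod 9: now compute (1/9).
Reached (1/9) = 1. Collecting the sign flips along the way, the symbol is +1.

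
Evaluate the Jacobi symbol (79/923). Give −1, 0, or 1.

Reciprocity: 79 ≡ 3 and 923 ≡ 3 (mod 4), so (79/923) = −(923/79).
Reduce top mod 79: now compute (54/79).
Pull out 2: since 79 ≡ 7 (mod 8), (2/79) = +1.
Reciprocity: 27 ≡ 3 and 79 ≡ 3 (mod 4), so (27/79) = −(79/27).
Reduce top mod 27: now compute (25/27).
Reciprocity: 25 ≡ 1 and 27 ≡ 3 (mod 4), so (25/27) = +(27/25).
Reduce top mod 25: now compute (2/25).
Pull out 2: since 25 ≡ 1 (mod 8), (2/25) = +1.
Reached (1/25) = 1. Collecting the sign flips along the way, the symbol is +1.

1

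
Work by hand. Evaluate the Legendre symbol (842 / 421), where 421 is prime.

First reduce: 842 ≡ 0 (mod 421).
Top reduces to 0: gcd > 1, so the symbol is 0.

0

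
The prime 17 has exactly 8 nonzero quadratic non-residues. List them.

3, 5, 6, 7, 10, 11, 12, 14

Square k = 1,…,8 (k and 17−k give the same square):
1²=1, 2²=4, 3²=9, 4²=16, 5²≡8, 6²≡2, 7²≡15, 8²≡13 (mod 17).
The residues are {1, 2, 4, 8, 9, 13, 15, 16}; the non-residues are the remaining 8 nonzero classes.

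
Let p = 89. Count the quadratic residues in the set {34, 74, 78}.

(34/89) = +1 → QR.
(74/89) = -1 → non-residue.
(78/89) = +1 → QR.
Total quadratic residues among the 3: 2.

2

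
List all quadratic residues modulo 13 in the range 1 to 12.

1, 3, 4, 9, 10, 12

Square k = 1,…,6 (k and 13−k give the same square):
1²=1, 2²=4, 3²=9, 4²≡3, 5²≡12, 6²≡10 (mod 13).
So the quadratic residues mod 13 are {1, 3, 4, 9, 10, 12}.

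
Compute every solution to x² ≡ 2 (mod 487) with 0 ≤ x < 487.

91, 396

Since 487 ≡ 3 (mod 4), a square root of 2 is 2^((487+1)/4) = 2^122 mod 487.
Repeated squaring: 2^2≡4, 2^4≡16, 2^8≡256, 2^16≡278, 2^32≡338, 2^64≡286 (mod 487).
2^122 = 2^(64+32+16+8+2) ≡ 91 (mod 487).
Check: 91² = 8281 ≡ 2 (mod 487). The two roots are 91 and 396.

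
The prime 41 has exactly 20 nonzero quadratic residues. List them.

1, 2, 4, 5, 8, 9, 10, 16, 18, 20, 21, 23, 25, 31, 32, 33, 36, 37, 39, 40

Square k = 1,…,20 (k and 41−k give the same square):
1²=1, 2²=4, 3²=9, 4²=16, 5²=25, 6²=36, 7²≡8, 8²≡23, 9²≡40, 10²≡18, 11²≡39, 12²≡21, 13²≡5, 14²≡32, 15²≡20, 16²≡10, 17²≡2, 18²≡37, 19²≡33, 20²≡31 (mod 41).
So the quadratic residues mod 41 are {1, 2, 4, 5, 8, 9, 10, 16, 18, 20, 21, 23, 25, 31, 32, 33, 36, 37, 39, 40}.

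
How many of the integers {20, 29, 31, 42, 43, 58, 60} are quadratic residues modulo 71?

5

(20/71) = +1 → QR.
(29/71) = +1 → QR.
(31/71) = -1 → non-residue.
(42/71) = -1 → non-residue.
(43/71) = +1 → QR.
(58/71) = +1 → QR.
(60/71) = +1 → QR.
Total quadratic residues among the 7: 5.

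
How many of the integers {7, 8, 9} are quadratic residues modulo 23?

2

(7/23) = -1 → non-residue.
(8/23) = +1 → QR.
(9/23) = +1 → QR.
Total quadratic residues among the 3: 2.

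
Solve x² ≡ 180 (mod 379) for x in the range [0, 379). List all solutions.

145, 234

Since 379 ≡ 3 (mod 4), a square root of 180 is 180^((379+1)/4) = 180^95 mod 379.
Repeated squaring: 180^2≡185, 180^4≡115, 180^8≡339, 180^16≡84, 180^32≡234, 180^64≡180 (mod 379).
180^95 = 180^(64+16+8+4+2+1) ≡ 234 (mod 379).
Check: 234² = 54756 ≡ 180 (mod 379). The two roots are 145 and 234.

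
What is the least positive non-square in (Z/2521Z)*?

(2/2521) = +1, so 2 is a residue.
(3/2521) = +1, so 3 is a residue.
(4/2521) = +1, so 4 is a residue.
(5/2521) = +1, so 5 is a residue.
(6/2521) = +1, so 6 is a residue.
(7/2521) = +1, so 7 is a residue.
(8/2521) = +1, so 8 is a residue.
(9/2521) = +1, so 9 is a residue.
(10/2521) = +1, so 10 is a residue.
(11/2521) = −1, so 11 is the smallest positive non-residue mod 2521.

11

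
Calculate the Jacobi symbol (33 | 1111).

Reciprocity: 33 ≡ 1 and 1111 ≡ 3 (mod 4), so (33/1111) = +(1111/33).
Reduce top mod 33: now compute (22/33).
Pull out 2: since 33 ≡ 1 (mod 8), (2/33) = +1.
Reciprocity: 11 ≡ 3 and 33 ≡ 1 (mod 4), so (11/33) = +(33/11).
Reduce top mod 11: now compute (0/11).
Top reduces to 0: gcd > 1, so the symbol is 0.

0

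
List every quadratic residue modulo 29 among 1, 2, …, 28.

Square k = 1,…,14 (k and 29−k give the same square):
1²=1, 2²=4, 3²=9, 4²=16, 5²=25, 6²≡7, 7²≡20, 8²≡6, 9²≡23, 10²≡13, 11²≡5, 12²≡28, 13²≡24, 14²≡22 (mod 29).
So the quadratic residues mod 29 are {1, 4, 5, 6, 7, 9, 13, 16, 20, 22, 23, 24, 25, 28}.

1 4 5 6 7 9 13 16 20 22 23 24 25 28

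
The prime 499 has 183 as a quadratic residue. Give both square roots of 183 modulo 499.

217, 282

Since 499 ≡ 3 (mod 4), a square root of 183 is 183^((499+1)/4) = 183^125 mod 499.
Repeated squaring: 183^2≡56, 183^4≡142, 183^8≡204, 183^16≡199, 183^32≡180, 183^64≡464 (mod 499).
183^125 = 183^(64+32+16+8+4+1) ≡ 282 (mod 499).
Check: 282² = 79524 ≡ 183 (mod 499). The two roots are 217 and 282.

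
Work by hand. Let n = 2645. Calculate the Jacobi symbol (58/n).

-1

Pull out 2: since 2645 ≡ 5 (mod 8), (2/2645) = -1.
Reciprocity: 29 ≡ 1 and 2645 ≡ 1 (mod 4), so (29/2645) = +(2645/29).
Reduce top mod 29: now compute (6/29).
Pull out 2: since 29 ≡ 5 (mod 8), (2/29) = -1.
Reciprocity: 3 ≡ 3 and 29 ≡ 1 (mod 4), so (3/29) = +(29/3).
Reduce top mod 3: now compute (2/3).
Pull out 2: since 3 ≡ 3 (mod 8), (2/3) = -1.
Reached (1/3) = 1. Collecting the sign flips along the way, the symbol is -1.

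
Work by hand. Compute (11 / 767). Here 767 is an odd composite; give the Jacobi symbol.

Reciprocity: 11 ≡ 3 and 767 ≡ 3 (mod 4), so (11/767) = −(767/11).
Reduce top mod 11: now compute (8/11).
Pull out 2^3: since 11 ≡ 3 (mod 8), (2/11) = -1, so (2/11)^3 = -1.
Reached (1/11) = 1. Collecting the sign flips along the way, the symbol is +1.

1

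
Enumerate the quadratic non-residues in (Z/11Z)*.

2,6,7,8,10

Square k = 1,…,5 (k and 11−k give the same square):
1²=1, 2²=4, 3²=9, 4²≡5, 5²≡3 (mod 11).
The residues are {1, 3, 4, 5, 9}; the non-residues are the remaining 5 nonzero classes.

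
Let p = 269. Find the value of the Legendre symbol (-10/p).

First reduce: -10 ≡ 259 (mod 269).
Reciprocity: 259 ≡ 3 and 269 ≡ 1 (mod 4), so (259/269) = +(269/259).
Reduce top mod 259: now compute (10/259).
Pull out 2: since 259 ≡ 3 (mod 8), (2/259) = -1.
Reciprocity: 5 ≡ 1 and 259 ≡ 3 (mod 4), so (5/259) = +(259/5).
Reduce top mod 5: now compute (4/5).
Pull out 2^2: since 5 ≡ 5 (mod 8), (2/5) = -1, so (2/5)^2 = +1.
Reached (1/5) = 1. Collecting the sign flips along the way, the symbol is -1.

-1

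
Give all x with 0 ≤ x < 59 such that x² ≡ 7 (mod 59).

19, 40

Since 59 ≡ 3 (mod 4), a square root of 7 is 7^((59+1)/4) = 7^15 mod 59.
Repeated squaring: 7^2≡49, 7^4≡41, 7^8≡29 (mod 59).
7^15 = 7^(8+4+2+1) ≡ 19 (mod 59).
Check: 19² = 361 ≡ 7 (mod 59). The two roots are 19 and 40.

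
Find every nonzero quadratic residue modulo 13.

Square k = 1,…,6 (k and 13−k give the same square):
1²=1, 2²=4, 3²=9, 4²≡3, 5²≡12, 6²≡10 (mod 13).
So the quadratic residues mod 13 are {1, 3, 4, 9, 10, 12}.

1,3,4,9,10,12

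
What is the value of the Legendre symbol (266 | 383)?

1

Pull out 2: since 383 ≡ 7 (mod 8), (2/383) = +1.
Reciprocity: 133 ≡ 1 and 383 ≡ 3 (mod 4), so (133/383) = +(383/133).
Reduce top mod 133: now compute (117/133).
Reciprocity: 117 ≡ 1 and 133 ≡ 1 (mod 4), so (117/133) = +(133/117).
Reduce top mod 117: now compute (16/117).
Pull out 2^4: since 117 ≡ 5 (mod 8), (2/117) = -1, so (2/117)^4 = +1.
Reached (1/117) = 1. Collecting the sign flips along the way, the symbol is +1.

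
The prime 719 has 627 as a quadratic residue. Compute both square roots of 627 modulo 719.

Since 719 ≡ 3 (mod 4), a square root of 627 is 627^((719+1)/4) = 627^180 mod 719.
Repeated squaring: 627^2≡555, 627^4≡293, 627^8≡288, 627^16≡259, 627^32≡214, 627^64≡499, 627^128≡227 (mod 719).
627^180 = 627^(128+32+16+4) ≡ 580 (mod 719).
Check: 580² = 336400 ≡ 627 (mod 719). The two roots are 139 and 580.

139, 580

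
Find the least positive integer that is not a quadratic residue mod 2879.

(2/2879) = +1, so 2 is a residue.
(3/2879) = +1, so 3 is a residue.
(4/2879) = +1, so 4 is a residue.
(5/2879) = +1, so 5 is a residue.
(6/2879) = +1, so 6 is a residue.
(7/2879) = −1, so 7 is the smallest positive non-residue mod 2879.

7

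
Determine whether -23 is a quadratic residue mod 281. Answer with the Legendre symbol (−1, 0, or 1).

-1

First reduce: -23 ≡ 258 (mod 281).
Pull out 2: since 281 ≡ 1 (mod 8), (2/281) = +1.
Reciprocity: 129 ≡ 1 and 281 ≡ 1 (mod 4), so (129/281) = +(281/129).
Reduce top mod 129: now compute (23/129).
Reciprocity: 23 ≡ 3 and 129 ≡ 1 (mod 4), so (23/129) = +(129/23).
Reduce top mod 23: now compute (14/23).
Pull out 2: since 23 ≡ 7 (mod 8), (2/23) = +1.
Reciprocity: 7 ≡ 3 and 23 ≡ 3 (mod 4), so (7/23) = −(23/7).
Reduce top mod 7: now compute (2/7).
Pull out 2: since 7 ≡ 7 (mod 8), (2/7) = +1.
Reached (1/7) = 1. Collecting the sign flips along the way, the symbol is -1.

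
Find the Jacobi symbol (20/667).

Pull out 2^2: since 667 ≡ 3 (mod 8), (2/667) = -1, so (2/667)^2 = +1.
Reciprocity: 5 ≡ 1 and 667 ≡ 3 (mod 4), so (5/667) = +(667/5).
Reduce top mod 5: now compute (2/5).
Pull out 2: since 5 ≡ 5 (mod 8), (2/5) = -1.
Reached (1/5) = 1. Collecting the sign flips along the way, the symbol is -1.

-1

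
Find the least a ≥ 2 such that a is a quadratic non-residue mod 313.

(2/313) = +1, so 2 is a residue.
(3/313) = +1, so 3 is a residue.
(4/313) = +1, so 4 is a residue.
(5/313) = −1, so 5 is the smallest positive non-residue mod 313.

5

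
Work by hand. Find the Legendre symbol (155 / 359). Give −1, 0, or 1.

-1

Reciprocity: 155 ≡ 3 and 359 ≡ 3 (mod 4), so (155/359) = −(359/155).
Reduce top mod 155: now compute (49/155).
Reciprocity: 49 ≡ 1 and 155 ≡ 3 (mod 4), so (49/155) = +(155/49).
Reduce top mod 49: now compute (8/49).
Pull out 2^3: since 49 ≡ 1 (mod 8), (2/49) = +1, so (2/49)^3 = +1.
Reached (1/49) = 1. Collecting the sign flips along the way, the symbol is -1.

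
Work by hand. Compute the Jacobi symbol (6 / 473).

Pull out 2: since 473 ≡ 1 (mod 8), (2/473) = +1.
Reciprocity: 3 ≡ 3 and 473 ≡ 1 (mod 4), so (3/473) = +(473/3).
Reduce top mod 3: now compute (2/3).
Pull out 2: since 3 ≡ 3 (mod 8), (2/3) = -1.
Reached (1/3) = 1. Collecting the sign flips along the way, the symbol is -1.

-1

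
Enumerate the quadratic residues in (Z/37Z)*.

Square k = 1,…,18 (k and 37−k give the same square):
1²=1, 2²=4, 3²=9, 4²=16, 5²=25, 6²=36, 7²≡12, 8²≡27, 9²≡7, 10²≡26, 11²≡10, 12²≡33, 13²≡21, 14²≡11, 15²≡3, 16²≡34, 17²≡30, 18²≡28 (mod 37).
So the quadratic residues mod 37 are {1, 3, 4, 7, 9, 10, 11, 12, 16, 21, 25, 26, 27, 28, 30, 33, 34, 36}.

1 3 4 7 9 10 11 12 16 21 25 26 27 28 30 33 34 36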